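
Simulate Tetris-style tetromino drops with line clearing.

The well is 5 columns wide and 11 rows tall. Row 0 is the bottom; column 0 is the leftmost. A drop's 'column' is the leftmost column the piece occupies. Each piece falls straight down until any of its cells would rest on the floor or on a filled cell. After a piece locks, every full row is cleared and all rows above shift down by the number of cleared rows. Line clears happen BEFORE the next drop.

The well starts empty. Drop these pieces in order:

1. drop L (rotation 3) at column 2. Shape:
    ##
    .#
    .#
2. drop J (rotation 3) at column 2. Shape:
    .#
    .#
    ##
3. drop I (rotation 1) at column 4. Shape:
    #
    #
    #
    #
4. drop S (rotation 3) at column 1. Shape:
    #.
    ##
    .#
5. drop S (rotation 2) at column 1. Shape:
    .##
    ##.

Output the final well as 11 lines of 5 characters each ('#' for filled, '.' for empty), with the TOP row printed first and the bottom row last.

Drop 1: L rot3 at col 2 lands with bottom-row=0; cleared 0 line(s) (total 0); column heights now [0 0 3 3 0], max=3
Drop 2: J rot3 at col 2 lands with bottom-row=3; cleared 0 line(s) (total 0); column heights now [0 0 4 6 0], max=6
Drop 3: I rot1 at col 4 lands with bottom-row=0; cleared 0 line(s) (total 0); column heights now [0 0 4 6 4], max=6
Drop 4: S rot3 at col 1 lands with bottom-row=4; cleared 0 line(s) (total 0); column heights now [0 7 6 6 4], max=7
Drop 5: S rot2 at col 1 lands with bottom-row=7; cleared 0 line(s) (total 0); column heights now [0 8 9 9 4], max=9

Answer: .....
.....
..##.
.##..
.#...
.###.
..##.
..###
..###
...##
...##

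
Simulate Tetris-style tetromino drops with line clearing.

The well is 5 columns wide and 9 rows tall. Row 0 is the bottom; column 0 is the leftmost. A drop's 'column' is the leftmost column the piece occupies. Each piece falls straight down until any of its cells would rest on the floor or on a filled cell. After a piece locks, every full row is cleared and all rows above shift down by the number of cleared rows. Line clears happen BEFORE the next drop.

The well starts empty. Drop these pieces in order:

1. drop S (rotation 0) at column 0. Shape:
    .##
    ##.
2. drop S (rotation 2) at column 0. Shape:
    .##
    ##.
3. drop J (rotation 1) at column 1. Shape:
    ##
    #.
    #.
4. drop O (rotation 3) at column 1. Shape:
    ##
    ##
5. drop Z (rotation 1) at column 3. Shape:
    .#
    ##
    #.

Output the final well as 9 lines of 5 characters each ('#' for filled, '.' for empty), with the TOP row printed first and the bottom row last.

Drop 1: S rot0 at col 0 lands with bottom-row=0; cleared 0 line(s) (total 0); column heights now [1 2 2 0 0], max=2
Drop 2: S rot2 at col 0 lands with bottom-row=2; cleared 0 line(s) (total 0); column heights now [3 4 4 0 0], max=4
Drop 3: J rot1 at col 1 lands with bottom-row=4; cleared 0 line(s) (total 0); column heights now [3 7 7 0 0], max=7
Drop 4: O rot3 at col 1 lands with bottom-row=7; cleared 0 line(s) (total 0); column heights now [3 9 9 0 0], max=9
Drop 5: Z rot1 at col 3 lands with bottom-row=0; cleared 0 line(s) (total 0); column heights now [3 9 9 2 3], max=9

Answer: .##..
.##..
.##..
.#...
.#...
.##..
##..#
.####
##.#.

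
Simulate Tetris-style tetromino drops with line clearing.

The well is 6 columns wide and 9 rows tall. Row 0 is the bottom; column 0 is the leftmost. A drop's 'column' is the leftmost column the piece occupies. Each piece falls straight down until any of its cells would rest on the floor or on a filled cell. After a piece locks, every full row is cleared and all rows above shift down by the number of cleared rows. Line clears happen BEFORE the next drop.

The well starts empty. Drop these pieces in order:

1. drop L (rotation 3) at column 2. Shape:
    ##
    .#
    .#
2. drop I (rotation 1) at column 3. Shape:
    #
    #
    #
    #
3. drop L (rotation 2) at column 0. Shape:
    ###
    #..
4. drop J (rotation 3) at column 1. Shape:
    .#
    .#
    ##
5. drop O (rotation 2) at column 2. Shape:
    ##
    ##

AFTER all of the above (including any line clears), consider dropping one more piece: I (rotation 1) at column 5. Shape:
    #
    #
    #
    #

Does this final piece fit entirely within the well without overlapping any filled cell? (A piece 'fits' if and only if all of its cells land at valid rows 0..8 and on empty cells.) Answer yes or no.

Drop 1: L rot3 at col 2 lands with bottom-row=0; cleared 0 line(s) (total 0); column heights now [0 0 3 3 0 0], max=3
Drop 2: I rot1 at col 3 lands with bottom-row=3; cleared 0 line(s) (total 0); column heights now [0 0 3 7 0 0], max=7
Drop 3: L rot2 at col 0 lands with bottom-row=2; cleared 0 line(s) (total 0); column heights now [4 4 4 7 0 0], max=7
Drop 4: J rot3 at col 1 lands with bottom-row=4; cleared 0 line(s) (total 0); column heights now [4 5 7 7 0 0], max=7
Drop 5: O rot2 at col 2 lands with bottom-row=7; cleared 0 line(s) (total 0); column heights now [4 5 9 9 0 0], max=9
Test piece I rot1 at col 5 (width 1): heights before test = [4 5 9 9 0 0]; fits = True

Answer: yes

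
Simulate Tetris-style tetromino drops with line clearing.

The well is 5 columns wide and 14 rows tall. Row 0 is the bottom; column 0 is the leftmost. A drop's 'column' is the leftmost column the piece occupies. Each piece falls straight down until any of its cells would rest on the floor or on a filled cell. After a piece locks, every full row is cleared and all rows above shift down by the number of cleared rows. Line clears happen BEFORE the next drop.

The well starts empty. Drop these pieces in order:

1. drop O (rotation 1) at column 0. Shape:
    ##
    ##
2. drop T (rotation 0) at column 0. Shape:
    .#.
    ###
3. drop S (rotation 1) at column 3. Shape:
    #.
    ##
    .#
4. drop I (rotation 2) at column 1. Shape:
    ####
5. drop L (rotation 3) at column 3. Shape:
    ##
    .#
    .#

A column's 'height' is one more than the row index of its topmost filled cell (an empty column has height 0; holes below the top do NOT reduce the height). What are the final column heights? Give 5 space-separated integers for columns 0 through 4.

Answer: 3 5 5 8 8

Derivation:
Drop 1: O rot1 at col 0 lands with bottom-row=0; cleared 0 line(s) (total 0); column heights now [2 2 0 0 0], max=2
Drop 2: T rot0 at col 0 lands with bottom-row=2; cleared 0 line(s) (total 0); column heights now [3 4 3 0 0], max=4
Drop 3: S rot1 at col 3 lands with bottom-row=0; cleared 0 line(s) (total 0); column heights now [3 4 3 3 2], max=4
Drop 4: I rot2 at col 1 lands with bottom-row=4; cleared 0 line(s) (total 0); column heights now [3 5 5 5 5], max=5
Drop 5: L rot3 at col 3 lands with bottom-row=5; cleared 0 line(s) (total 0); column heights now [3 5 5 8 8], max=8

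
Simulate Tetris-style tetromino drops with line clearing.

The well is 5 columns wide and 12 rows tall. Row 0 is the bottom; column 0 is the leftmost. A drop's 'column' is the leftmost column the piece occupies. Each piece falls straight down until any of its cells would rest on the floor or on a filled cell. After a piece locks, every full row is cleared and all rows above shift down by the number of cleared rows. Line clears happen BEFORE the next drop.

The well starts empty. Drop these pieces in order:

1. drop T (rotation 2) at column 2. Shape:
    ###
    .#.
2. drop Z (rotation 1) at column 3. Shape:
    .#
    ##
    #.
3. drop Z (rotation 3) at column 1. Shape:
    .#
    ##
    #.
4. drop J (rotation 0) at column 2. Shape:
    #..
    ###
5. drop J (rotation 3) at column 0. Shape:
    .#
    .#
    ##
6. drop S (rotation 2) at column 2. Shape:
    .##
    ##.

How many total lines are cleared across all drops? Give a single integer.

Answer: 1

Derivation:
Drop 1: T rot2 at col 2 lands with bottom-row=0; cleared 0 line(s) (total 0); column heights now [0 0 2 2 2], max=2
Drop 2: Z rot1 at col 3 lands with bottom-row=2; cleared 0 line(s) (total 0); column heights now [0 0 2 4 5], max=5
Drop 3: Z rot3 at col 1 lands with bottom-row=1; cleared 0 line(s) (total 0); column heights now [0 3 4 4 5], max=5
Drop 4: J rot0 at col 2 lands with bottom-row=5; cleared 0 line(s) (total 0); column heights now [0 3 7 6 6], max=7
Drop 5: J rot3 at col 0 lands with bottom-row=3; cleared 1 line(s) (total 1); column heights now [0 5 6 5 5], max=6
Drop 6: S rot2 at col 2 lands with bottom-row=6; cleared 0 line(s) (total 1); column heights now [0 5 7 8 8], max=8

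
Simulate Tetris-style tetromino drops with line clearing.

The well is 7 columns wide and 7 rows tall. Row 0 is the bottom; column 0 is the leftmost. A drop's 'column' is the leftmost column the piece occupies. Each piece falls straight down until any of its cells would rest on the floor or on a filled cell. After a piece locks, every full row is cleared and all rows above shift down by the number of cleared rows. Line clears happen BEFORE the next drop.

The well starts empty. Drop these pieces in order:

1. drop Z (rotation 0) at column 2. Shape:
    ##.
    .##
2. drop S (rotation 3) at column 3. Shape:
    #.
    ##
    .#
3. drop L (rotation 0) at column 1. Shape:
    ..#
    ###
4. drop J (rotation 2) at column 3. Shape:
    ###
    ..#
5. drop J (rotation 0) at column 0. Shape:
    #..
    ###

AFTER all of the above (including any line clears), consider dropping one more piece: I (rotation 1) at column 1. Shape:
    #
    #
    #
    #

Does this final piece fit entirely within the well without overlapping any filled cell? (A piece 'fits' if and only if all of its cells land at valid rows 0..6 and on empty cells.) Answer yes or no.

Answer: no

Derivation:
Drop 1: Z rot0 at col 2 lands with bottom-row=0; cleared 0 line(s) (total 0); column heights now [0 0 2 2 1 0 0], max=2
Drop 2: S rot3 at col 3 lands with bottom-row=1; cleared 0 line(s) (total 0); column heights now [0 0 2 4 3 0 0], max=4
Drop 3: L rot0 at col 1 lands with bottom-row=4; cleared 0 line(s) (total 0); column heights now [0 5 5 6 3 0 0], max=6
Drop 4: J rot2 at col 3 lands with bottom-row=5; cleared 0 line(s) (total 0); column heights now [0 5 5 7 7 7 0], max=7
Drop 5: J rot0 at col 0 lands with bottom-row=5; cleared 0 line(s) (total 0); column heights now [7 6 6 7 7 7 0], max=7
Test piece I rot1 at col 1 (width 1): heights before test = [7 6 6 7 7 7 0]; fits = False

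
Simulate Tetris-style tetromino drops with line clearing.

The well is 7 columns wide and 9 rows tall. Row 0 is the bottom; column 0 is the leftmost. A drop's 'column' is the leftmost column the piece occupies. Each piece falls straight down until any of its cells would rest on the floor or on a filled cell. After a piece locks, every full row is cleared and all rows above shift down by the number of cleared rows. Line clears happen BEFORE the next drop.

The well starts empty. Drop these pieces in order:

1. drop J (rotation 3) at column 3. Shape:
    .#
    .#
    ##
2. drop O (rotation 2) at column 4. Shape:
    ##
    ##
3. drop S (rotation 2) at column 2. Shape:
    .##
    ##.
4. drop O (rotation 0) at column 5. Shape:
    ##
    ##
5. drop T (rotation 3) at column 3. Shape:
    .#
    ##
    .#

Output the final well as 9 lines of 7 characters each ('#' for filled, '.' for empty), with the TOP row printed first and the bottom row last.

Answer: ....#..
...##..
....###
...####
..####.
....##.
....#..
....#..
...##..

Derivation:
Drop 1: J rot3 at col 3 lands with bottom-row=0; cleared 0 line(s) (total 0); column heights now [0 0 0 1 3 0 0], max=3
Drop 2: O rot2 at col 4 lands with bottom-row=3; cleared 0 line(s) (total 0); column heights now [0 0 0 1 5 5 0], max=5
Drop 3: S rot2 at col 2 lands with bottom-row=4; cleared 0 line(s) (total 0); column heights now [0 0 5 6 6 5 0], max=6
Drop 4: O rot0 at col 5 lands with bottom-row=5; cleared 0 line(s) (total 0); column heights now [0 0 5 6 6 7 7], max=7
Drop 5: T rot3 at col 3 lands with bottom-row=6; cleared 0 line(s) (total 0); column heights now [0 0 5 8 9 7 7], max=9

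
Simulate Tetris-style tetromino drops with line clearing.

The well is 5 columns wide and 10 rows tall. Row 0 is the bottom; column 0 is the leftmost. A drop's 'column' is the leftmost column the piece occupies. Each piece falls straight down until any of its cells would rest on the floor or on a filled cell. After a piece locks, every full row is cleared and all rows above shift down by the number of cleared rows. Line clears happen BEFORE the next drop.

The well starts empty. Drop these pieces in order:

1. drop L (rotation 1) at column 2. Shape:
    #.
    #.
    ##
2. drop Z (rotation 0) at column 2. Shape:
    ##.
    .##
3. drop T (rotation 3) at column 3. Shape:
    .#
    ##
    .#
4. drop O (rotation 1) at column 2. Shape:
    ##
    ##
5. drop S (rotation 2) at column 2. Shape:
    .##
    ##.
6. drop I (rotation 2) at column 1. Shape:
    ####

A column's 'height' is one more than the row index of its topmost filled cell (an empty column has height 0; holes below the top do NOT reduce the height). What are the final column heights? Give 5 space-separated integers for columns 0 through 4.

Answer: 0 10 10 10 10

Derivation:
Drop 1: L rot1 at col 2 lands with bottom-row=0; cleared 0 line(s) (total 0); column heights now [0 0 3 1 0], max=3
Drop 2: Z rot0 at col 2 lands with bottom-row=2; cleared 0 line(s) (total 0); column heights now [0 0 4 4 3], max=4
Drop 3: T rot3 at col 3 lands with bottom-row=3; cleared 0 line(s) (total 0); column heights now [0 0 4 5 6], max=6
Drop 4: O rot1 at col 2 lands with bottom-row=5; cleared 0 line(s) (total 0); column heights now [0 0 7 7 6], max=7
Drop 5: S rot2 at col 2 lands with bottom-row=7; cleared 0 line(s) (total 0); column heights now [0 0 8 9 9], max=9
Drop 6: I rot2 at col 1 lands with bottom-row=9; cleared 0 line(s) (total 0); column heights now [0 10 10 10 10], max=10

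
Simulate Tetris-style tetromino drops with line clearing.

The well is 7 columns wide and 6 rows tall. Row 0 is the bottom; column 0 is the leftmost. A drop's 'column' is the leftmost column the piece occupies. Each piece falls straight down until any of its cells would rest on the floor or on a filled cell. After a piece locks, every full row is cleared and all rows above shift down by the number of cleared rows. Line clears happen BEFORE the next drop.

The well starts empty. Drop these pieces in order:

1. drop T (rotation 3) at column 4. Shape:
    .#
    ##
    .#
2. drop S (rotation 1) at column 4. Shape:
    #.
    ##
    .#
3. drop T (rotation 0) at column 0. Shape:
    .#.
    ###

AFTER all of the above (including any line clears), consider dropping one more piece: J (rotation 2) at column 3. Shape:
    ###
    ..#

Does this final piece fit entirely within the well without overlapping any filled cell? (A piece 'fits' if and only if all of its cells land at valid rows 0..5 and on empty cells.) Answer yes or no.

Drop 1: T rot3 at col 4 lands with bottom-row=0; cleared 0 line(s) (total 0); column heights now [0 0 0 0 2 3 0], max=3
Drop 2: S rot1 at col 4 lands with bottom-row=3; cleared 0 line(s) (total 0); column heights now [0 0 0 0 6 5 0], max=6
Drop 3: T rot0 at col 0 lands with bottom-row=0; cleared 0 line(s) (total 0); column heights now [1 2 1 0 6 5 0], max=6
Test piece J rot2 at col 3 (width 3): heights before test = [1 2 1 0 6 5 0]; fits = False

Answer: no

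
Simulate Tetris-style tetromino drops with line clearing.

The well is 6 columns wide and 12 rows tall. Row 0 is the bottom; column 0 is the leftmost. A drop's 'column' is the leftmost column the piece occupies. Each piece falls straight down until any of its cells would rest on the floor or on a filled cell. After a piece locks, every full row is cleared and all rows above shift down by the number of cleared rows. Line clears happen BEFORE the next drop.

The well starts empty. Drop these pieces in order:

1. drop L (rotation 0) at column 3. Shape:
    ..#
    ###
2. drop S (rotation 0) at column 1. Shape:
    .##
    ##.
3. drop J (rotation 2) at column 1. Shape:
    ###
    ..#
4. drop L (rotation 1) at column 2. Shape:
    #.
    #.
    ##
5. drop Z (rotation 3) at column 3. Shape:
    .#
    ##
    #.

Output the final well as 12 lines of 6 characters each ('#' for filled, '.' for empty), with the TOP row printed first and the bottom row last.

Answer: ......
......
......
......
....#.
..###.
..##..
..##..
.###..
...#..
..##.#
.#####

Derivation:
Drop 1: L rot0 at col 3 lands with bottom-row=0; cleared 0 line(s) (total 0); column heights now [0 0 0 1 1 2], max=2
Drop 2: S rot0 at col 1 lands with bottom-row=0; cleared 0 line(s) (total 0); column heights now [0 1 2 2 1 2], max=2
Drop 3: J rot2 at col 1 lands with bottom-row=2; cleared 0 line(s) (total 0); column heights now [0 4 4 4 1 2], max=4
Drop 4: L rot1 at col 2 lands with bottom-row=4; cleared 0 line(s) (total 0); column heights now [0 4 7 5 1 2], max=7
Drop 5: Z rot3 at col 3 lands with bottom-row=5; cleared 0 line(s) (total 0); column heights now [0 4 7 7 8 2], max=8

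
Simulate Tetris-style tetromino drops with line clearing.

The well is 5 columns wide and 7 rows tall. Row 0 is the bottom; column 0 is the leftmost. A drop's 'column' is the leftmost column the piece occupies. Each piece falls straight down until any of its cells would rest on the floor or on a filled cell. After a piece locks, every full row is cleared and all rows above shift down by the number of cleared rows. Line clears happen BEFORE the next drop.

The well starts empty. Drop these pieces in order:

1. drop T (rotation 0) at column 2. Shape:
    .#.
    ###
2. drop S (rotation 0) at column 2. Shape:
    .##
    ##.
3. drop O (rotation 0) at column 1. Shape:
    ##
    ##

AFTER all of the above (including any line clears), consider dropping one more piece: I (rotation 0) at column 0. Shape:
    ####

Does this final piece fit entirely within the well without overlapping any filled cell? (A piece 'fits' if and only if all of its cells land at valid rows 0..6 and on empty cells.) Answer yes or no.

Drop 1: T rot0 at col 2 lands with bottom-row=0; cleared 0 line(s) (total 0); column heights now [0 0 1 2 1], max=2
Drop 2: S rot0 at col 2 lands with bottom-row=2; cleared 0 line(s) (total 0); column heights now [0 0 3 4 4], max=4
Drop 3: O rot0 at col 1 lands with bottom-row=3; cleared 0 line(s) (total 0); column heights now [0 5 5 4 4], max=5
Test piece I rot0 at col 0 (width 4): heights before test = [0 5 5 4 4]; fits = True

Answer: yes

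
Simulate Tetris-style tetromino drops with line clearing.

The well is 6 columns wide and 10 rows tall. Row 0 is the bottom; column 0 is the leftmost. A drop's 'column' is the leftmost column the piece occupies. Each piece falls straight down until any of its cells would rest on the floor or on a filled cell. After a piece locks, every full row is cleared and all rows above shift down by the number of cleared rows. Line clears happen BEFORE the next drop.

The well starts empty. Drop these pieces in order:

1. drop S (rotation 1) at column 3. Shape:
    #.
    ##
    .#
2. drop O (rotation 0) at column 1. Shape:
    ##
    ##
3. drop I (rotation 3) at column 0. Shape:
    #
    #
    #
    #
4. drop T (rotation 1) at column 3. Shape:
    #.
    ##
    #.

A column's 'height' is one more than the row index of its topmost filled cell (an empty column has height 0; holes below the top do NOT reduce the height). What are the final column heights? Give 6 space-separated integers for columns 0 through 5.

Answer: 4 2 2 6 5 0

Derivation:
Drop 1: S rot1 at col 3 lands with bottom-row=0; cleared 0 line(s) (total 0); column heights now [0 0 0 3 2 0], max=3
Drop 2: O rot0 at col 1 lands with bottom-row=0; cleared 0 line(s) (total 0); column heights now [0 2 2 3 2 0], max=3
Drop 3: I rot3 at col 0 lands with bottom-row=0; cleared 0 line(s) (total 0); column heights now [4 2 2 3 2 0], max=4
Drop 4: T rot1 at col 3 lands with bottom-row=3; cleared 0 line(s) (total 0); column heights now [4 2 2 6 5 0], max=6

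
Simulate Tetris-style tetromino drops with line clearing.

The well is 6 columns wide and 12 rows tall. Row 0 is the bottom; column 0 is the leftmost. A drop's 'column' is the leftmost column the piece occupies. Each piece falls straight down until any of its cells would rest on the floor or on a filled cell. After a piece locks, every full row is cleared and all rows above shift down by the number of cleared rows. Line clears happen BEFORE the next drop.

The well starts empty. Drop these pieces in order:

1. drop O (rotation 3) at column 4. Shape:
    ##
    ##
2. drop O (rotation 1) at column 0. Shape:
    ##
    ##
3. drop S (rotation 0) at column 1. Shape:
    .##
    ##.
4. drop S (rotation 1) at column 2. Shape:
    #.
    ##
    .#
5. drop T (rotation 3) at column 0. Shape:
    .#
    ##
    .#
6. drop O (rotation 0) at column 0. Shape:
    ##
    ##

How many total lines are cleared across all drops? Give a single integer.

Drop 1: O rot3 at col 4 lands with bottom-row=0; cleared 0 line(s) (total 0); column heights now [0 0 0 0 2 2], max=2
Drop 2: O rot1 at col 0 lands with bottom-row=0; cleared 0 line(s) (total 0); column heights now [2 2 0 0 2 2], max=2
Drop 3: S rot0 at col 1 lands with bottom-row=2; cleared 0 line(s) (total 0); column heights now [2 3 4 4 2 2], max=4
Drop 4: S rot1 at col 2 lands with bottom-row=4; cleared 0 line(s) (total 0); column heights now [2 3 7 6 2 2], max=7
Drop 5: T rot3 at col 0 lands with bottom-row=3; cleared 0 line(s) (total 0); column heights now [5 6 7 6 2 2], max=7
Drop 6: O rot0 at col 0 lands with bottom-row=6; cleared 0 line(s) (total 0); column heights now [8 8 7 6 2 2], max=8

Answer: 0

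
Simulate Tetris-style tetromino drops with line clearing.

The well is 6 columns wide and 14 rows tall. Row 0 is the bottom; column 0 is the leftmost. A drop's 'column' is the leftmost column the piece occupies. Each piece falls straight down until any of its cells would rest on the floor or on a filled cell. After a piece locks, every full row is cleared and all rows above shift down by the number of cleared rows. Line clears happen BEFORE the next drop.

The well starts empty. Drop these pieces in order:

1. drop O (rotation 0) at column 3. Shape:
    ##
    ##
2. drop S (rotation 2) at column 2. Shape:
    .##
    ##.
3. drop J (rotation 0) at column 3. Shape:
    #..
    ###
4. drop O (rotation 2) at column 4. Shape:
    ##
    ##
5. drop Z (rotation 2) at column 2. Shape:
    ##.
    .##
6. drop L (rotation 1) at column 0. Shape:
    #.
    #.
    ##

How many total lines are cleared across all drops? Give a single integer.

Drop 1: O rot0 at col 3 lands with bottom-row=0; cleared 0 line(s) (total 0); column heights now [0 0 0 2 2 0], max=2
Drop 2: S rot2 at col 2 lands with bottom-row=2; cleared 0 line(s) (total 0); column heights now [0 0 3 4 4 0], max=4
Drop 3: J rot0 at col 3 lands with bottom-row=4; cleared 0 line(s) (total 0); column heights now [0 0 3 6 5 5], max=6
Drop 4: O rot2 at col 4 lands with bottom-row=5; cleared 0 line(s) (total 0); column heights now [0 0 3 6 7 7], max=7
Drop 5: Z rot2 at col 2 lands with bottom-row=7; cleared 0 line(s) (total 0); column heights now [0 0 9 9 8 7], max=9
Drop 6: L rot1 at col 0 lands with bottom-row=0; cleared 0 line(s) (total 0); column heights now [3 1 9 9 8 7], max=9

Answer: 0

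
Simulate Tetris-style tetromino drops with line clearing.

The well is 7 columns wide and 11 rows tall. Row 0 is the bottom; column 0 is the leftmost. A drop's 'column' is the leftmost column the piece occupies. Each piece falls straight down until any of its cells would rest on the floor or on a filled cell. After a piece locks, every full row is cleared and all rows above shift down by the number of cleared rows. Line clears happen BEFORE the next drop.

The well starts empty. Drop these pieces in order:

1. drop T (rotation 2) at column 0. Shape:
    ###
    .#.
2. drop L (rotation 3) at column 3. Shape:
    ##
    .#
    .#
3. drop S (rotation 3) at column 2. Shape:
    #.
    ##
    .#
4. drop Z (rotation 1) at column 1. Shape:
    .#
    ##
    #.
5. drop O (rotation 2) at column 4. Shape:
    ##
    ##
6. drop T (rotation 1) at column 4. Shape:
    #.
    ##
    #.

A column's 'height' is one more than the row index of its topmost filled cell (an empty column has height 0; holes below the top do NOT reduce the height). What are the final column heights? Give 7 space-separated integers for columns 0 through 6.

Drop 1: T rot2 at col 0 lands with bottom-row=0; cleared 0 line(s) (total 0); column heights now [2 2 2 0 0 0 0], max=2
Drop 2: L rot3 at col 3 lands with bottom-row=0; cleared 0 line(s) (total 0); column heights now [2 2 2 3 3 0 0], max=3
Drop 3: S rot3 at col 2 lands with bottom-row=3; cleared 0 line(s) (total 0); column heights now [2 2 6 5 3 0 0], max=6
Drop 4: Z rot1 at col 1 lands with bottom-row=5; cleared 0 line(s) (total 0); column heights now [2 7 8 5 3 0 0], max=8
Drop 5: O rot2 at col 4 lands with bottom-row=3; cleared 0 line(s) (total 0); column heights now [2 7 8 5 5 5 0], max=8
Drop 6: T rot1 at col 4 lands with bottom-row=5; cleared 0 line(s) (total 0); column heights now [2 7 8 5 8 7 0], max=8

Answer: 2 7 8 5 8 7 0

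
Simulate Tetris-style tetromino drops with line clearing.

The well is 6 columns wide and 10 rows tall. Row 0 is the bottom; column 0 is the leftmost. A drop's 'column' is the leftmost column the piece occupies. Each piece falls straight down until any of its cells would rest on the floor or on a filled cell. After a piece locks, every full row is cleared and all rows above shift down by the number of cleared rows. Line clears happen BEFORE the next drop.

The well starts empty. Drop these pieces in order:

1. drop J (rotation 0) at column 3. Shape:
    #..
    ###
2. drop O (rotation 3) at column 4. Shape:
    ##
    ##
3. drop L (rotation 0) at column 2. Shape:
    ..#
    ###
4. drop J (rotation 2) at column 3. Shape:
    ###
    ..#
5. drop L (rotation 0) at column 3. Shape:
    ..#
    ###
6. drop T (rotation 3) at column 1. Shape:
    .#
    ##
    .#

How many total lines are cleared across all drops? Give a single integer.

Answer: 0

Derivation:
Drop 1: J rot0 at col 3 lands with bottom-row=0; cleared 0 line(s) (total 0); column heights now [0 0 0 2 1 1], max=2
Drop 2: O rot3 at col 4 lands with bottom-row=1; cleared 0 line(s) (total 0); column heights now [0 0 0 2 3 3], max=3
Drop 3: L rot0 at col 2 lands with bottom-row=3; cleared 0 line(s) (total 0); column heights now [0 0 4 4 5 3], max=5
Drop 4: J rot2 at col 3 lands with bottom-row=4; cleared 0 line(s) (total 0); column heights now [0 0 4 6 6 6], max=6
Drop 5: L rot0 at col 3 lands with bottom-row=6; cleared 0 line(s) (total 0); column heights now [0 0 4 7 7 8], max=8
Drop 6: T rot3 at col 1 lands with bottom-row=4; cleared 0 line(s) (total 0); column heights now [0 6 7 7 7 8], max=8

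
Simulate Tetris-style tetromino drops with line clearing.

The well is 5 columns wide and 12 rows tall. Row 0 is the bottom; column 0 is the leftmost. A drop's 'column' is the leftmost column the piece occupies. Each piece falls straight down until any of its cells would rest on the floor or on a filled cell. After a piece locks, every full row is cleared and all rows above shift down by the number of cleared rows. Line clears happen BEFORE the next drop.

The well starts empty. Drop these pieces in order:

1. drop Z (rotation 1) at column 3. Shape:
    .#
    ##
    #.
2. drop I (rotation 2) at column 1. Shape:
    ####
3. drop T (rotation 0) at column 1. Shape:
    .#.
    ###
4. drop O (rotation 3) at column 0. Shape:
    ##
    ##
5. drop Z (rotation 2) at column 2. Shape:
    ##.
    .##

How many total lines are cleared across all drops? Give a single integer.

Drop 1: Z rot1 at col 3 lands with bottom-row=0; cleared 0 line(s) (total 0); column heights now [0 0 0 2 3], max=3
Drop 2: I rot2 at col 1 lands with bottom-row=3; cleared 0 line(s) (total 0); column heights now [0 4 4 4 4], max=4
Drop 3: T rot0 at col 1 lands with bottom-row=4; cleared 0 line(s) (total 0); column heights now [0 5 6 5 4], max=6
Drop 4: O rot3 at col 0 lands with bottom-row=5; cleared 0 line(s) (total 0); column heights now [7 7 6 5 4], max=7
Drop 5: Z rot2 at col 2 lands with bottom-row=5; cleared 1 line(s) (total 1); column heights now [6 6 6 6 4], max=6

Answer: 1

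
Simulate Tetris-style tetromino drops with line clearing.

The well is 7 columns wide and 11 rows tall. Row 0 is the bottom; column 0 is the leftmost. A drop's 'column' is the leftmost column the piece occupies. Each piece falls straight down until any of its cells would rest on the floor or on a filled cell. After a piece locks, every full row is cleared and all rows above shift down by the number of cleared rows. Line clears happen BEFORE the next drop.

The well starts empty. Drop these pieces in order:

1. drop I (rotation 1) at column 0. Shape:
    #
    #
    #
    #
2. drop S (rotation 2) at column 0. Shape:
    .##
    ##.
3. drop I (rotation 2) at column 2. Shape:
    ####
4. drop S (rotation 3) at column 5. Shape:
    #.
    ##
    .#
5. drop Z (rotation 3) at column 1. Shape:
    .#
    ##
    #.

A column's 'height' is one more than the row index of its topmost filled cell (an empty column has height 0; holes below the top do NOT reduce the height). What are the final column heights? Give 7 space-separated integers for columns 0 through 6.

Answer: 5 8 9 7 7 9 8

Derivation:
Drop 1: I rot1 at col 0 lands with bottom-row=0; cleared 0 line(s) (total 0); column heights now [4 0 0 0 0 0 0], max=4
Drop 2: S rot2 at col 0 lands with bottom-row=4; cleared 0 line(s) (total 0); column heights now [5 6 6 0 0 0 0], max=6
Drop 3: I rot2 at col 2 lands with bottom-row=6; cleared 0 line(s) (total 0); column heights now [5 6 7 7 7 7 0], max=7
Drop 4: S rot3 at col 5 lands with bottom-row=6; cleared 0 line(s) (total 0); column heights now [5 6 7 7 7 9 8], max=9
Drop 5: Z rot3 at col 1 lands with bottom-row=6; cleared 0 line(s) (total 0); column heights now [5 8 9 7 7 9 8], max=9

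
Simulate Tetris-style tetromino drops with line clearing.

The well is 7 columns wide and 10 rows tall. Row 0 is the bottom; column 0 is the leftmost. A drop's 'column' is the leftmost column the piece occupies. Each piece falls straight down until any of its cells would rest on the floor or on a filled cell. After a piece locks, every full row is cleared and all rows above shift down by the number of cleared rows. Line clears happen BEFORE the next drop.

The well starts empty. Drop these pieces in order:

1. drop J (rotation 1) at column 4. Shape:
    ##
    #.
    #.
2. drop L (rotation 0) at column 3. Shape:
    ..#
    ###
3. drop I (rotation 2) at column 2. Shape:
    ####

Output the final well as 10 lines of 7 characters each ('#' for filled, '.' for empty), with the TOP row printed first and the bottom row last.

Answer: .......
.......
.......
.......
..####.
.....#.
...###.
....##.
....#..
....#..

Derivation:
Drop 1: J rot1 at col 4 lands with bottom-row=0; cleared 0 line(s) (total 0); column heights now [0 0 0 0 3 3 0], max=3
Drop 2: L rot0 at col 3 lands with bottom-row=3; cleared 0 line(s) (total 0); column heights now [0 0 0 4 4 5 0], max=5
Drop 3: I rot2 at col 2 lands with bottom-row=5; cleared 0 line(s) (total 0); column heights now [0 0 6 6 6 6 0], max=6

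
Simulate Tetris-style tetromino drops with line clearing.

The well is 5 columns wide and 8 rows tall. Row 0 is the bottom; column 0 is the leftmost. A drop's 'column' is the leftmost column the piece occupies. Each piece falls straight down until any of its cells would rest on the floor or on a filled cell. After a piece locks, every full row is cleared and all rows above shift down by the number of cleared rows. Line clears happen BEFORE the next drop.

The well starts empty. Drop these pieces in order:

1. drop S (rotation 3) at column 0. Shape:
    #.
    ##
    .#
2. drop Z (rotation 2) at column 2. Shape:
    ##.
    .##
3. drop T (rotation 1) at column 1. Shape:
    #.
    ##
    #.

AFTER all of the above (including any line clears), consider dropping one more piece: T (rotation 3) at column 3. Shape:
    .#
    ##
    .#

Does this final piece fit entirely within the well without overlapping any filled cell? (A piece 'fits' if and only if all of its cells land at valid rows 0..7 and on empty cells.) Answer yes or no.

Drop 1: S rot3 at col 0 lands with bottom-row=0; cleared 0 line(s) (total 0); column heights now [3 2 0 0 0], max=3
Drop 2: Z rot2 at col 2 lands with bottom-row=0; cleared 0 line(s) (total 0); column heights now [3 2 2 2 1], max=3
Drop 3: T rot1 at col 1 lands with bottom-row=2; cleared 0 line(s) (total 0); column heights now [3 5 4 2 1], max=5
Test piece T rot3 at col 3 (width 2): heights before test = [3 5 4 2 1]; fits = True

Answer: yes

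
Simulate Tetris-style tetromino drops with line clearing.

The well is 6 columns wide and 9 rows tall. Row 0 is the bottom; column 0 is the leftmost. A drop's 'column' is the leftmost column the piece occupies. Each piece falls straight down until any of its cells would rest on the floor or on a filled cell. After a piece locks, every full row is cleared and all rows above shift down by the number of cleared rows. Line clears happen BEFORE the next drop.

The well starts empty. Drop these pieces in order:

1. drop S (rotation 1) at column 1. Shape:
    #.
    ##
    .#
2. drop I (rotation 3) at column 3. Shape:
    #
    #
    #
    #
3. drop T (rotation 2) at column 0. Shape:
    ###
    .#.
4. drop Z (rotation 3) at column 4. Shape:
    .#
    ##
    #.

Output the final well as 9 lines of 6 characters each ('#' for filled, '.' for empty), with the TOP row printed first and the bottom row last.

Drop 1: S rot1 at col 1 lands with bottom-row=0; cleared 0 line(s) (total 0); column heights now [0 3 2 0 0 0], max=3
Drop 2: I rot3 at col 3 lands with bottom-row=0; cleared 0 line(s) (total 0); column heights now [0 3 2 4 0 0], max=4
Drop 3: T rot2 at col 0 lands with bottom-row=3; cleared 0 line(s) (total 0); column heights now [5 5 5 4 0 0], max=5
Drop 4: Z rot3 at col 4 lands with bottom-row=0; cleared 0 line(s) (total 0); column heights now [5 5 5 4 2 3], max=5

Answer: ......
......
......
......
###...
.#.#..
.#.#.#
.#####
..###.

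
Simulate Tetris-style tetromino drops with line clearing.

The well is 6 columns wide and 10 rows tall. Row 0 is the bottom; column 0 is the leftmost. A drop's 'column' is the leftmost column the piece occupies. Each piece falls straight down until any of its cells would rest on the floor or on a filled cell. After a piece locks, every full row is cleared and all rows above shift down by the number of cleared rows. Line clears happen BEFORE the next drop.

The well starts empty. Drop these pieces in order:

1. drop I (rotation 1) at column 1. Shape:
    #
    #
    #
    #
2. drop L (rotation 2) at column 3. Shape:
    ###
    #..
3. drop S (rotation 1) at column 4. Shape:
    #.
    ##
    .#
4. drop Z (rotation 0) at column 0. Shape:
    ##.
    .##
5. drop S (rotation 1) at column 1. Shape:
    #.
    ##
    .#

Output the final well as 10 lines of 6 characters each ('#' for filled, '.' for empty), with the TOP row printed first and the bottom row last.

Answer: ......
......
.#....
.##...
###...
.##.#.
.#..##
.#...#
.#.###
.#.#..

Derivation:
Drop 1: I rot1 at col 1 lands with bottom-row=0; cleared 0 line(s) (total 0); column heights now [0 4 0 0 0 0], max=4
Drop 2: L rot2 at col 3 lands with bottom-row=0; cleared 0 line(s) (total 0); column heights now [0 4 0 2 2 2], max=4
Drop 3: S rot1 at col 4 lands with bottom-row=2; cleared 0 line(s) (total 0); column heights now [0 4 0 2 5 4], max=5
Drop 4: Z rot0 at col 0 lands with bottom-row=4; cleared 0 line(s) (total 0); column heights now [6 6 5 2 5 4], max=6
Drop 5: S rot1 at col 1 lands with bottom-row=5; cleared 0 line(s) (total 0); column heights now [6 8 7 2 5 4], max=8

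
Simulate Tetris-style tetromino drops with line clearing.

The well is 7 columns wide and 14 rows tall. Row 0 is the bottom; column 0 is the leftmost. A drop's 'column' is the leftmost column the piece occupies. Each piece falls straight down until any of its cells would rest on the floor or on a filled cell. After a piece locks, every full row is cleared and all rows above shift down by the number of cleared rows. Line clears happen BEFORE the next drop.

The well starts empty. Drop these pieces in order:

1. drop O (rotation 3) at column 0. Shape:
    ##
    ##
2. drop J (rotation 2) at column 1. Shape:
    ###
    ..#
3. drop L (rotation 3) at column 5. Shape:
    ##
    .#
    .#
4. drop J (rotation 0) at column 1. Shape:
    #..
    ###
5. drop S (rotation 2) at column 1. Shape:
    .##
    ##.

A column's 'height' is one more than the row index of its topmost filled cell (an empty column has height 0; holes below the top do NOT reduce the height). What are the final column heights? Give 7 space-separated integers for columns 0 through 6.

Answer: 2 6 7 7 0 3 3

Derivation:
Drop 1: O rot3 at col 0 lands with bottom-row=0; cleared 0 line(s) (total 0); column heights now [2 2 0 0 0 0 0], max=2
Drop 2: J rot2 at col 1 lands with bottom-row=1; cleared 0 line(s) (total 0); column heights now [2 3 3 3 0 0 0], max=3
Drop 3: L rot3 at col 5 lands with bottom-row=0; cleared 0 line(s) (total 0); column heights now [2 3 3 3 0 3 3], max=3
Drop 4: J rot0 at col 1 lands with bottom-row=3; cleared 0 line(s) (total 0); column heights now [2 5 4 4 0 3 3], max=5
Drop 5: S rot2 at col 1 lands with bottom-row=5; cleared 0 line(s) (total 0); column heights now [2 6 7 7 0 3 3], max=7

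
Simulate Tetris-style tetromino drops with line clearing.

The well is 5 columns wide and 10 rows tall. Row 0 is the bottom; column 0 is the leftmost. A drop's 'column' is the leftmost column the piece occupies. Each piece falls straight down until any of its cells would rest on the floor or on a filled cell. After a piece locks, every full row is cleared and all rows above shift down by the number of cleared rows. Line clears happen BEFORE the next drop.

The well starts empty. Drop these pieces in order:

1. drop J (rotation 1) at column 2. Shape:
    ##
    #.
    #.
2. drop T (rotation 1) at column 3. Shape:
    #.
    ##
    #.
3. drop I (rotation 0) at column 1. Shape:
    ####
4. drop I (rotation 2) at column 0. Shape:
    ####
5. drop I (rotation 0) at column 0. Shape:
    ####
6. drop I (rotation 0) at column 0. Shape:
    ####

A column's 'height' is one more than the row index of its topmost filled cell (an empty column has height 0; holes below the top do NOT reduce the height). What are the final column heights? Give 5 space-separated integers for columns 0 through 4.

Drop 1: J rot1 at col 2 lands with bottom-row=0; cleared 0 line(s) (total 0); column heights now [0 0 3 3 0], max=3
Drop 2: T rot1 at col 3 lands with bottom-row=3; cleared 0 line(s) (total 0); column heights now [0 0 3 6 5], max=6
Drop 3: I rot0 at col 1 lands with bottom-row=6; cleared 0 line(s) (total 0); column heights now [0 7 7 7 7], max=7
Drop 4: I rot2 at col 0 lands with bottom-row=7; cleared 0 line(s) (total 0); column heights now [8 8 8 8 7], max=8
Drop 5: I rot0 at col 0 lands with bottom-row=8; cleared 0 line(s) (total 0); column heights now [9 9 9 9 7], max=9
Drop 6: I rot0 at col 0 lands with bottom-row=9; cleared 0 line(s) (total 0); column heights now [10 10 10 10 7], max=10

Answer: 10 10 10 10 7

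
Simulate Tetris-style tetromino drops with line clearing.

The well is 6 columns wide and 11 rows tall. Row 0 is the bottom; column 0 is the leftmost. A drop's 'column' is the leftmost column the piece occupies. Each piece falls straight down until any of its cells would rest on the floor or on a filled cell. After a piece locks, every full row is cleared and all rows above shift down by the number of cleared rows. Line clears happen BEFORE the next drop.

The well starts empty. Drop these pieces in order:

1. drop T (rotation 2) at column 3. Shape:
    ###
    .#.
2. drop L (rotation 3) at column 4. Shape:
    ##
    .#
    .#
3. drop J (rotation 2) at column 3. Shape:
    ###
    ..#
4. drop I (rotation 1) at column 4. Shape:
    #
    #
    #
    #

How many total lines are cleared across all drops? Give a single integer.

Drop 1: T rot2 at col 3 lands with bottom-row=0; cleared 0 line(s) (total 0); column heights now [0 0 0 2 2 2], max=2
Drop 2: L rot3 at col 4 lands with bottom-row=2; cleared 0 line(s) (total 0); column heights now [0 0 0 2 5 5], max=5
Drop 3: J rot2 at col 3 lands with bottom-row=5; cleared 0 line(s) (total 0); column heights now [0 0 0 7 7 7], max=7
Drop 4: I rot1 at col 4 lands with bottom-row=7; cleared 0 line(s) (total 0); column heights now [0 0 0 7 11 7], max=11

Answer: 0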